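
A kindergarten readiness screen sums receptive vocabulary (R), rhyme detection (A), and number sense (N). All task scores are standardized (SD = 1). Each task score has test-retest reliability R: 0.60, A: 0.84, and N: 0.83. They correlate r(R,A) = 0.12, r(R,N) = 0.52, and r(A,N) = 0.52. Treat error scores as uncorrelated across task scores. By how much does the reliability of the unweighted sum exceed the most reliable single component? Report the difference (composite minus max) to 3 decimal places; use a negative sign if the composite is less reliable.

Var(sum) = 3 + 2.32 = 5.32; true-score variance = 2.27 + 2.32 = 4.59; composite reliability = 0.8628.
Max component reliability = 0.8400.
Difference = 0.8628 − 0.8400 = 0.023.

0.023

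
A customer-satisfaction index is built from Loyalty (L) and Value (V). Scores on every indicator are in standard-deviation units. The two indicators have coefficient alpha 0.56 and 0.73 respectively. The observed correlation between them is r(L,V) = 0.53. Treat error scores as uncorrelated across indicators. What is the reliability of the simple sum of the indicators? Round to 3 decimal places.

0.768

Var(L+V) = 2 + 2·[0.53] = 2 + 1.06 = 3.06.
With uncorrelated errors the cross-covariances are all true-score covariance, so they carry over unchanged; only the diagonal terms shrink to ρᵢσᵢ².
True-score variance = [0.56 + 0.73] + 1.06 = 1.29 + 1.06 = 2.35.
Reliability = 2.35 / 3.06 = 0.768.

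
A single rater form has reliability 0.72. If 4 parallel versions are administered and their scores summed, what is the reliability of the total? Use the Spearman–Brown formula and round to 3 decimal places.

ρ_k = kρ / (1 + (k−1)ρ) = 4·0.72 / (1 + 3·0.72) = 2.880 / 3.160 = 0.911.

0.911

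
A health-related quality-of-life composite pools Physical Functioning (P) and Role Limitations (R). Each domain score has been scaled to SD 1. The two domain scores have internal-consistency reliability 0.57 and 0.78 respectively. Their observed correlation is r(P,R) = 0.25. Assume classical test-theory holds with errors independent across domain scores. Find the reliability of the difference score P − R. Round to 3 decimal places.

Var(P−R) = 1 + 1 − 2·0.25 = 2 − 0.5 = 1.5.
Under uncorrelated errors the observed covariances equal the true-score covariances, so only the own-variance terms attenuate.
True-score variance = [0.57 + 0.78] − 0.5 = 1.35 − 0.5 = 0.85.
Reliability = 0.85 / 1.5 = 0.567.

0.567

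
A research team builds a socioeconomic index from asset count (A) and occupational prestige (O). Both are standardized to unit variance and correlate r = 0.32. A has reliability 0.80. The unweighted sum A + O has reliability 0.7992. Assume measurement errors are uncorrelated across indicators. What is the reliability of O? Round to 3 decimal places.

0.670

Var(A+O) = 2 + 2·0.32 = 2.640.
True-score variance = ρ_A + ρ_O + 2·0.32, so 0.7992 = (0.80 + ρ_O + 0.64) / 2.640.
ρ_O = 0.7992·2.640 − 0.80 − 0.64 = 0.670.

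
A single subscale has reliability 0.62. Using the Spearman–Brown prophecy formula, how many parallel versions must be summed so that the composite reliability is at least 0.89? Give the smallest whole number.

k ≥ ρ*(1−ρ₁)/(ρ₁(1−ρ*)) = 0.89·0.38 / (0.62·0.11) = 4.959.
Smallest integer k = 5.

5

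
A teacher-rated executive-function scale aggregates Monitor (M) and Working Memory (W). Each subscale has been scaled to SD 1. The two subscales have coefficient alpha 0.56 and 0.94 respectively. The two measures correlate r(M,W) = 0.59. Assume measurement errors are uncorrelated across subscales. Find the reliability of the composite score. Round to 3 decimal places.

Var(M+W) = 2 + 2·[0.59] = 2 + 1.18 = 3.18.
Under uncorrelated errors the observed covariances equal the true-score covariances, so only the own-variance terms attenuate.
True-score variance = [0.56 + 0.94] + 1.18 = 1.5 + 1.18 = 2.68.
Reliability = 2.68 / 3.18 = 0.843.

0.843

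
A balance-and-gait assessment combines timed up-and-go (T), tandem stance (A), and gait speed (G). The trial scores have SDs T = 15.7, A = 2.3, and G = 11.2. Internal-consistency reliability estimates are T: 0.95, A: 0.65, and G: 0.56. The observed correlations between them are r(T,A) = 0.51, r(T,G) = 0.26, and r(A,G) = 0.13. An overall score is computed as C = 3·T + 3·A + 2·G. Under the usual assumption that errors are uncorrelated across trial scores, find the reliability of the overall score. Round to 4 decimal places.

0.9055

Var(C) = 3²·15.7² + 3²·2.3² + 2²·11.2² + 2·[9·15.7·2.3·0.51 + 6·15.7·11.2·0.26 + 6·2.3·11.2·0.13] = 2767.78 + 920.296 = 3688.08.
Under uncorrelated errors the observed covariances equal the true-score covariances, so only the own-variance terms attenuate.
True-score variance = [3²·15.7²·0.95 + 3²·2.3²·0.65 + 2²·11.2²·0.56] + 920.296 = 2419.42 + 920.296 = 3339.72.
Reliability = 3339.72 / 3688.08 = 0.9055.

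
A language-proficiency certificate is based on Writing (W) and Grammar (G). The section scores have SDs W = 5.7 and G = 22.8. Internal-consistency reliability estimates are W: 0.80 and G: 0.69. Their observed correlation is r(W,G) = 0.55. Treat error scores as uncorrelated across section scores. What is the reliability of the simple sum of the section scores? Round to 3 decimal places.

Var(W+G) = 5.7² + 22.8² + 2·[5.7·22.8·0.55] = 552.33 + 142.956 = 695.286.
Because errors are independent across components, Cov(Tᵢ,Tⱼ) = Cov(Xᵢ,Xⱼ); the off-diagonal part of the true-score variance is the same as above.
True-score variance = [5.7²·0.80 + 22.8²·0.69] + 142.956 = 384.682 + 142.956 = 527.638.
Reliability = 527.638 / 695.286 = 0.759.

0.759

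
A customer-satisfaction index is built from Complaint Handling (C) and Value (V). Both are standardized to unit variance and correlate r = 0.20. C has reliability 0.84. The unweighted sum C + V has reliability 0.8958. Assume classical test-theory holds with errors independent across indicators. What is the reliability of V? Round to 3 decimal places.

0.910

Var(C+V) = 2 + 2·0.20 = 2.400.
True-score variance = ρ_C + ρ_V + 2·0.20, so 0.8958 = (0.84 + ρ_V + 0.40) / 2.400.
ρ_V = 0.8958·2.400 − 0.84 − 0.40 = 0.910.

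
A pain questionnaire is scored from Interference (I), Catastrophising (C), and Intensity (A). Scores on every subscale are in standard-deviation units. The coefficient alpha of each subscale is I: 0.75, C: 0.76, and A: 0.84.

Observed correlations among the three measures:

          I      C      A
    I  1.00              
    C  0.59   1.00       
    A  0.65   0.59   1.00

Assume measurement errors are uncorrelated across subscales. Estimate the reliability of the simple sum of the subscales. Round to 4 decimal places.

Var(I+C+A) = 3 + 2·[0.59 + 0.65 + 0.59] = 3 + 3.66 = 6.66.
Because errors are independent across components, Cov(Tᵢ,Tⱼ) = Cov(Xᵢ,Xⱼ); the off-diagonal part of the true-score variance is the same as above.
True-score variance = [0.75 + 0.76 + 0.84] + 3.66 = 2.35 + 3.66 = 6.01.
Reliability = 6.01 / 6.66 = 0.9024.

0.9024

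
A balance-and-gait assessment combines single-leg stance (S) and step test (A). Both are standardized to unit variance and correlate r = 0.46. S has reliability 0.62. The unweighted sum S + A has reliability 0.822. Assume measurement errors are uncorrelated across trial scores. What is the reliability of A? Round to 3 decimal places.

0.860

Var(S+A) = 2 + 2·0.46 = 2.920.
True-score variance = ρ_S + ρ_A + 2·0.46, so 0.822 = (0.62 + ρ_A + 0.92) / 2.920.
ρ_A = 0.822·2.920 − 0.62 − 0.92 = 0.860.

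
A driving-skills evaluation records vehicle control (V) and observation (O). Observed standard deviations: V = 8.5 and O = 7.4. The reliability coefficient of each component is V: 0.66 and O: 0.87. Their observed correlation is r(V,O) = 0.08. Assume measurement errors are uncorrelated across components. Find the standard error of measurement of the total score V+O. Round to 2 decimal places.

Var(total) = 127.01 + 10.064 = 137.074.
True-score variance = 95.3262 + 10.064 = 105.39, so reliability = 0.7689.
Error variance = 137.074 − 105.39 = 31.6838; SEM = √31.6838 = 5.63.

5.63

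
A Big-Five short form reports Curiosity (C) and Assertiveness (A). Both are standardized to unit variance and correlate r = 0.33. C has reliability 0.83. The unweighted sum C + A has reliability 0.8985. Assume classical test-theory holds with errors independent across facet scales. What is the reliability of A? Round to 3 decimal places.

Var(C+A) = 2 + 2·0.33 = 2.660.
True-score variance = ρ_C + ρ_A + 2·0.33, so 0.8985 = (0.83 + ρ_A + 0.66) / 2.660.
ρ_A = 0.8985·2.660 − 0.83 − 0.66 = 0.900.

0.900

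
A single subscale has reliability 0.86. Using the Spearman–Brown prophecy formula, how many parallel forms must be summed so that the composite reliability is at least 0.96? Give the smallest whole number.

k ≥ ρ*(1−ρ₁)/(ρ₁(1−ρ*)) = 0.96·0.14 / (0.86·0.04) = 3.907.
Smallest integer k = 4.

4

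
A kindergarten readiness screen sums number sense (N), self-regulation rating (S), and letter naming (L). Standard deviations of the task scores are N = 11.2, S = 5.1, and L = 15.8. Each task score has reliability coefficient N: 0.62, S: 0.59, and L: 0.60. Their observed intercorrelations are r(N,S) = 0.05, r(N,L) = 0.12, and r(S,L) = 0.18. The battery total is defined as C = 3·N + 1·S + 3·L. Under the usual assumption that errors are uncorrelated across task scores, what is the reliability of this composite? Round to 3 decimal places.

0.656

Var(C) = 3²·11.2² + 5.1² + 3²·15.8² + 2·[3·11.2·5.1·0.05 + 9·11.2·15.8·0.12 + 3·5.1·15.8·0.18] = 3401.73 + 486.396 = 3888.13.
With uncorrelated errors the cross-covariances are all true-score covariance, so they carry over unchanged; only the diagonal terms shrink to ρᵢσᵢ².
True-score variance = [3²·11.2²·0.62 + 5.1²·0.59 + 3²·15.8²·0.60] + 486.396 = 2063.36 + 486.396 = 2549.75.
Reliability = 2549.75 / 3888.13 = 0.656.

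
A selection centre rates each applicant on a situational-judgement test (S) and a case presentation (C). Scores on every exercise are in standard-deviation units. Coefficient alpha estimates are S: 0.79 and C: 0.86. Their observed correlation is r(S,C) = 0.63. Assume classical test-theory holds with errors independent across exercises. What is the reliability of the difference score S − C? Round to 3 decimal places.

Var(S−C) = 1 + 1 − 2·0.63 = 2 − 1.26 = 0.74.
Because errors are independent across components, Cov(Tᵢ,Tⱼ) = Cov(Xᵢ,Xⱼ); the off-diagonal part of the true-score variance is the same as above.
True-score variance = [0.79 + 0.86] − 1.26 = 1.65 − 1.26 = 0.39.
Reliability = 0.39 / 0.74 = 0.527.

0.527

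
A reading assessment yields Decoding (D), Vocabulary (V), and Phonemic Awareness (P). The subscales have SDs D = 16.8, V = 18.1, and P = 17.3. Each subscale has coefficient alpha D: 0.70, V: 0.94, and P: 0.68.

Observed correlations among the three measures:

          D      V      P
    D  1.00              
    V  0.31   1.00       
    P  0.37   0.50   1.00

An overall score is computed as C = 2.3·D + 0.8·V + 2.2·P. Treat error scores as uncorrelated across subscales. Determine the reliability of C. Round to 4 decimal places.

0.8201

Var(C) = 2.3²·16.8² + 0.8²·18.1² + 2.2²·17.3² + 2·[1.84·16.8·18.1·0.31 + 5.06·16.8·17.3·0.37 + 1.76·18.1·17.3·0.50] = 3151.28 + 1986.28 = 5137.56.
With uncorrelated errors the cross-covariances are all true-score covariance, so they carry over unchanged; only the diagonal terms shrink to ρᵢσᵢ².
True-score variance = [2.3²·16.8²·0.70 + 0.8²·18.1²·0.94 + 2.2²·17.3²·0.68] + 1986.28 = 2227.25 + 1986.28 = 4213.52.
Reliability = 4213.52 / 5137.56 = 0.8201.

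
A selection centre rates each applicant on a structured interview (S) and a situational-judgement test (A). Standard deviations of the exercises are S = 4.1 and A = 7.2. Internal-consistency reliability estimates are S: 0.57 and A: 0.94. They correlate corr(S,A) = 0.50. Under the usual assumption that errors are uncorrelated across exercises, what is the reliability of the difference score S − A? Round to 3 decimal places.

0.736

Var(S−A) = 4.1² + 7.2² − 2·4.1·7.2·0.50 = 68.65 − 29.52 = 39.13.
With uncorrelated errors the cross-covariances are all true-score covariance, so they carry over unchanged; only the diagonal terms shrink to ρᵢσᵢ².
True-score variance = [4.1²·0.57 + 7.2²·0.94] − 29.52 = 58.3113 − 29.52 = 28.7913.
Reliability = 28.7913 / 39.13 = 0.736.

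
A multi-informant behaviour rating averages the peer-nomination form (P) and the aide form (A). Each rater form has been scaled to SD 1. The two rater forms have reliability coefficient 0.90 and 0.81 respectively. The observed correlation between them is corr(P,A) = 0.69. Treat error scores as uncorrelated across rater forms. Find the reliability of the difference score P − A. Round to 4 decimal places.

Var(P−A) = 1 + 1 − 2·0.69 = 2 − 1.38 = 0.62.
Under uncorrelated errors the observed covariances equal the true-score covariances, so only the own-variance terms attenuate.
True-score variance = [0.90 + 0.81] − 1.38 = 1.71 − 1.38 = 0.33.
Reliability = 0.33 / 0.62 = 0.5323.

0.5323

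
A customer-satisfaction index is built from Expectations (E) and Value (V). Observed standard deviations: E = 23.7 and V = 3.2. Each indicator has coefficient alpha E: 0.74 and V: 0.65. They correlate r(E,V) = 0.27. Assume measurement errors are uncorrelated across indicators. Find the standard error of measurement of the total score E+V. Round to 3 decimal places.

12.232

Var(total) = 571.93 + 40.9536 = 612.884.
True-score variance = 422.307 + 40.9536 = 463.26, so reliability = 0.7559.
Error variance = 612.884 − 463.26 = 149.623; SEM = √149.623 = 12.232.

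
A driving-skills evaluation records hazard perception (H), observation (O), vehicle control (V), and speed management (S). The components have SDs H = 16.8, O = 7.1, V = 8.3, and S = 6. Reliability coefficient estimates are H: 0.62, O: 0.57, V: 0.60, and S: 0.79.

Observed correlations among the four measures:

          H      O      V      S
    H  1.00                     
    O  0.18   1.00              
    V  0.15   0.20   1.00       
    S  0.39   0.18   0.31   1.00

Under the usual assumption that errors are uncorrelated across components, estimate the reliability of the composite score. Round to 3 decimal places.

0.755

Var(H+O+V+S) = 16.8² + 7.1² + 8.3² + 6² + 2·[16.8·7.1·0.18 + 16.8·8.3·0.15 + 16.8·6·0.39 + 7.1·8.3·0.20 + 7.1·6·0.18 + 8.3·6·0.31] = 437.54 + 233.181 = 670.721.
With uncorrelated errors the cross-covariances are all true-score covariance, so they carry over unchanged; only the diagonal terms shrink to ρᵢσᵢ².
True-score variance = [16.8²·0.62 + 7.1²·0.57 + 8.3²·0.60 + 6²·0.79] + 233.181 = 273.497 + 233.181 = 506.677.
Reliability = 506.677 / 670.721 = 0.755.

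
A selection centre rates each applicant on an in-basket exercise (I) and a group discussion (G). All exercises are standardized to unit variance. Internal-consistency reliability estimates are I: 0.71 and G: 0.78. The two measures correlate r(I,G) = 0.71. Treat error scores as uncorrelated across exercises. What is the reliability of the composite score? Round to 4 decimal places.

Var(I+G) = 2 + 2·[0.71] = 2 + 1.42 = 3.42.
Under uncorrelated errors the observed covariances equal the true-score covariances, so only the own-variance terms attenuate.
True-score variance = [0.71 + 0.78] + 1.42 = 1.49 + 1.42 = 2.91.
Reliability = 2.91 / 3.42 = 0.8509.

0.8509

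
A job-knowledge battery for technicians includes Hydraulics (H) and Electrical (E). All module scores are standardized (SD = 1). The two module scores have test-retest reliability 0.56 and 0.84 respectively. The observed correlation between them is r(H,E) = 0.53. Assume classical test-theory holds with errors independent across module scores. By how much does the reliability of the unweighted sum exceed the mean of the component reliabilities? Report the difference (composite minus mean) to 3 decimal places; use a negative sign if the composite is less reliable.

0.104

Var(sum) = 2 + 1.06 = 3.06; true-score variance = 1.4 + 1.06 = 2.46; composite reliability = 0.8039.
Mean component reliability = 0.7000.
Difference = 0.8039 − 0.7000 = 0.104.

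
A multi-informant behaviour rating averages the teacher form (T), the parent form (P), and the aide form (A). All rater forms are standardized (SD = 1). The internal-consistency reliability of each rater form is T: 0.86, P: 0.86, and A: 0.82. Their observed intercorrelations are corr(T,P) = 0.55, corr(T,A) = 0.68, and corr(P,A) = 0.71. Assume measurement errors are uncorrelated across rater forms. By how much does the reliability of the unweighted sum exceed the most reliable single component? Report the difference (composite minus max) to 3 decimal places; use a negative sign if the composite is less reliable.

Var(sum) = 3 + 3.88 = 6.88; true-score variance = 2.54 + 3.88 = 6.42; composite reliability = 0.9331.
Max component reliability = 0.8600.
Difference = 0.9331 − 0.8600 = 0.073.

0.073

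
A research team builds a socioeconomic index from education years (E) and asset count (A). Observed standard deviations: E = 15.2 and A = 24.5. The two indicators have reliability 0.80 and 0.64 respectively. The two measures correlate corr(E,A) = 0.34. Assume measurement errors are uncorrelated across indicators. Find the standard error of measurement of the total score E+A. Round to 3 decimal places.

Var(total) = 831.29 + 253.232 = 1084.52.
True-score variance = 568.992 + 253.232 = 822.224, so reliability = 0.7581.
Error variance = 1084.52 − 822.224 = 262.298; SEM = √262.298 = 16.196.

16.196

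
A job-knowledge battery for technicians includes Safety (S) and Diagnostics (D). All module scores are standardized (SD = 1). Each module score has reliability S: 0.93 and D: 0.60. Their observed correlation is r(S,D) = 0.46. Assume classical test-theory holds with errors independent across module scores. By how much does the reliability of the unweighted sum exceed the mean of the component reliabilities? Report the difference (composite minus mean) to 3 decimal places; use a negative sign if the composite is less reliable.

0.074

Var(sum) = 2 + 0.92 = 2.92; true-score variance = 1.53 + 0.92 = 2.45; composite reliability = 0.8390.
Mean component reliability = 0.7650.
Difference = 0.8390 − 0.7650 = 0.074.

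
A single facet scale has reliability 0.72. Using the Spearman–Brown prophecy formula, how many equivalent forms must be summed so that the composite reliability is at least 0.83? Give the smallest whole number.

k ≥ ρ*(1−ρ₁)/(ρ₁(1−ρ*)) = 0.83·0.28 / (0.72·0.17) = 1.899.
Smallest integer k = 2.

2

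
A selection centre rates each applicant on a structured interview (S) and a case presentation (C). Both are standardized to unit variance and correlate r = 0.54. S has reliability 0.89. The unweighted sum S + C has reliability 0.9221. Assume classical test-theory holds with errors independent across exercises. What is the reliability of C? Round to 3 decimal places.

0.870

Var(S+C) = 2 + 2·0.54 = 3.080.
True-score variance = ρ_S + ρ_C + 2·0.54, so 0.9221 = (0.89 + ρ_C + 1.08) / 3.080.
ρ_C = 0.9221·3.080 − 0.89 − 1.08 = 0.870.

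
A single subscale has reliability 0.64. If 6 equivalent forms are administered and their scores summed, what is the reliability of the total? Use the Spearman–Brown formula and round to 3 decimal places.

0.914

ρ_k = kρ / (1 + (k−1)ρ) = 6·0.64 / (1 + 5·0.64) = 3.840 / 4.200 = 0.914.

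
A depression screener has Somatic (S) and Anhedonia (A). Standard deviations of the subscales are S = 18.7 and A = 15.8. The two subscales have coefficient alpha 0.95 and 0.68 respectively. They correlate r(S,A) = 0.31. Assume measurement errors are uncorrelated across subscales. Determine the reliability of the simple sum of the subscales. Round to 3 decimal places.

Var(S+A) = 18.7² + 15.8² + 2·[18.7·15.8·0.31] = 599.33 + 183.185 = 782.515.
Under uncorrelated errors the observed covariances equal the true-score covariances, so only the own-variance terms attenuate.
True-score variance = [18.7²·0.95 + 15.8²·0.68] + 183.185 = 501.961 + 183.185 = 685.146.
Reliability = 685.146 / 782.515 = 0.876.

0.876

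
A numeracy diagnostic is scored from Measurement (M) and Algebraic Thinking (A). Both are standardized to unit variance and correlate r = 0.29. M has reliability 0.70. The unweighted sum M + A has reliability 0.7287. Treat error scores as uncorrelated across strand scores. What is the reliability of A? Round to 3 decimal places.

Var(M+A) = 2 + 2·0.29 = 2.580.
True-score variance = ρ_M + ρ_A + 2·0.29, so 0.7287 = (0.70 + ρ_A + 0.58) / 2.580.
ρ_A = 0.7287·2.580 − 0.70 − 0.58 = 0.600.

0.600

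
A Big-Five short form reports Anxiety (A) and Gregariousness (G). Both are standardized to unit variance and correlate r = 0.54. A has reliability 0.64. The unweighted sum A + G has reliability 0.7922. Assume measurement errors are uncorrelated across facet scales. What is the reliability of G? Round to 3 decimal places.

0.720

Var(A+G) = 2 + 2·0.54 = 3.080.
True-score variance = ρ_A + ρ_G + 2·0.54, so 0.7922 = (0.64 + ρ_G + 1.08) / 3.080.
ρ_G = 0.7922·3.080 − 0.64 − 1.08 = 0.720.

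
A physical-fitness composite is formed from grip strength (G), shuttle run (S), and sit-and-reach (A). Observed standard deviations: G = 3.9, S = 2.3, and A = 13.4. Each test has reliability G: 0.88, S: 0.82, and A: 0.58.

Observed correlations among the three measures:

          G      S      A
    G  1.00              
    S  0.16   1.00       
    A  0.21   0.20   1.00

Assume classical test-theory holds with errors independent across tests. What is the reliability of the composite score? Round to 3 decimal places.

0.670

Var(G+S+A) = 3.9² + 2.3² + 13.4² + 2·[3.9·2.3·0.16 + 3.9·13.4·0.21 + 2.3·13.4·0.20] = 200.06 + 37.1476 = 237.208.
Because errors are independent across components, Cov(Tᵢ,Tⱼ) = Cov(Xᵢ,Xⱼ); the off-diagonal part of the true-score variance is the same as above.
True-score variance = [3.9²·0.88 + 2.3²·0.82 + 13.4²·0.58] + 37.1476 = 121.867 + 37.1476 = 159.015.
Reliability = 159.015 / 237.208 = 0.670.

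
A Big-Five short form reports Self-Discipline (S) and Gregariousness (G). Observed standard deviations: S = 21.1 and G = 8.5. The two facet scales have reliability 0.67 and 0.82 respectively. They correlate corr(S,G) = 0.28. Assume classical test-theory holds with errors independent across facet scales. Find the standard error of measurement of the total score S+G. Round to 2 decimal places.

Var(total) = 517.46 + 100.436 = 617.896.
True-score variance = 357.536 + 100.436 = 457.972, so reliability = 0.7412.
Error variance = 617.896 − 457.972 = 159.924; SEM = √159.924 = 12.65.

12.65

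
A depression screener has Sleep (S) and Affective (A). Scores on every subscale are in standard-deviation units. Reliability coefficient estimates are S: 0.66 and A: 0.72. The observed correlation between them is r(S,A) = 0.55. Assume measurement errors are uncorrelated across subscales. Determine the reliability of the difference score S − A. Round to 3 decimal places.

0.311

Var(S−A) = 1 + 1 − 2·0.55 = 2 − 1.1 = 0.9.
With uncorrelated errors the cross-covariances are all true-score covariance, so they carry over unchanged; only the diagonal terms shrink to ρᵢσᵢ².
True-score variance = [0.66 + 0.72] − 1.1 = 1.38 − 1.1 = 0.28.
Reliability = 0.28 / 0.9 = 0.311.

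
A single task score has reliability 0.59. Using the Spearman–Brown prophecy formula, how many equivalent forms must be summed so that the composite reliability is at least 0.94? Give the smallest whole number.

k ≥ ρ*(1−ρ₁)/(ρ₁(1−ρ*)) = 0.94·0.41 / (0.59·0.06) = 10.887.
Smallest integer k = 11.

11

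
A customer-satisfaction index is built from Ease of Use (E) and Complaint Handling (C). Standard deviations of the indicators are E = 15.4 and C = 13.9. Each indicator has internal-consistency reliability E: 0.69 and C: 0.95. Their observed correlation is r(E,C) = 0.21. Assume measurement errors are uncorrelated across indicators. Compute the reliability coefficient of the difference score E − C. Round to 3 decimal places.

Var(E−C) = 15.4² + 13.9² − 2·15.4·13.9·0.21 = 430.37 − 89.9052 = 340.465.
Under uncorrelated errors the observed covariances equal the true-score covariances, so only the own-variance terms attenuate.
True-score variance = [15.4²·0.69 + 13.9²·0.95] − 89.9052 = 347.19 − 89.9052 = 257.285.
Reliability = 257.285 / 340.465 = 0.756.

0.756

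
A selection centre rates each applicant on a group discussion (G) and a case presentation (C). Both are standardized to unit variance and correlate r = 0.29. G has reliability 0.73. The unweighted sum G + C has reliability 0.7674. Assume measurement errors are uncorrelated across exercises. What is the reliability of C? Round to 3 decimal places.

Var(G+C) = 2 + 2·0.29 = 2.580.
True-score variance = ρ_G + ρ_C + 2·0.29, so 0.7674 = (0.73 + ρ_C + 0.58) / 2.580.
ρ_C = 0.7674·2.580 − 0.73 − 0.58 = 0.670.

0.670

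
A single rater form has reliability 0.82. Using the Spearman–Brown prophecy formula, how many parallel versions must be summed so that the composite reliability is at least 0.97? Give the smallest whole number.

k ≥ ρ*(1−ρ₁)/(ρ₁(1−ρ*)) = 0.97·0.18 / (0.82·0.03) = 7.098.
Smallest integer k = 8.

8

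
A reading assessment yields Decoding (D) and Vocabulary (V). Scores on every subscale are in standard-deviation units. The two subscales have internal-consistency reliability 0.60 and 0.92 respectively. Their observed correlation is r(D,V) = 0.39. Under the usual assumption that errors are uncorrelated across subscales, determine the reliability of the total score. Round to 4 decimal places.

Var(D+V) = 2 + 2·[0.39] = 2 + 0.78 = 2.78.
With uncorrelated errors the cross-covariances are all true-score covariance, so they carry over unchanged; only the diagonal terms shrink to ρᵢσᵢ².
True-score variance = [0.60 + 0.92] + 0.78 = 1.52 + 0.78 = 2.3.
Reliability = 2.3 / 2.78 = 0.8273.

0.8273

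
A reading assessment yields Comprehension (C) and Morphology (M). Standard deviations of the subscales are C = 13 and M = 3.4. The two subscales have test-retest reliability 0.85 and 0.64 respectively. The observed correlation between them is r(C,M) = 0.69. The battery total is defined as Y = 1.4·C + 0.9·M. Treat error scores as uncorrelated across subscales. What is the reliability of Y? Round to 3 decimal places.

Var(Y) = 1.4²·13² + 0.9²·3.4² + 2·[1.26·13·3.4·0.69] = 340.604 + 76.855 = 417.459.
Because errors are independent across components, Cov(Tᵢ,Tⱼ) = Cov(Xᵢ,Xⱼ); the off-diagonal part of the true-score variance is the same as above.
True-score variance = [1.4²·13²·0.85 + 0.9²·3.4²·0.64] + 76.855 = 287.547 + 76.855 = 364.402.
Reliability = 364.402 / 417.459 = 0.873.

0.873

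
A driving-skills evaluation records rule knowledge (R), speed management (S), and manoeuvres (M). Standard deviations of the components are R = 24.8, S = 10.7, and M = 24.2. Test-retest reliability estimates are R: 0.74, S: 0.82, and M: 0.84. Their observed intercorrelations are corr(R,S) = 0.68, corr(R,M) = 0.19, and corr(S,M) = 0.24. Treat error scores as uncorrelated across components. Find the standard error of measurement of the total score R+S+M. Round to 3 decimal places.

16.560

Var(total) = 1315.17 + 713.242 = 2028.41.
True-score variance = 1040.95 + 713.242 = 1754.19, so reliability = 0.8648.
Error variance = 2028.41 − 1754.19 = 274.221; SEM = √274.221 = 16.560.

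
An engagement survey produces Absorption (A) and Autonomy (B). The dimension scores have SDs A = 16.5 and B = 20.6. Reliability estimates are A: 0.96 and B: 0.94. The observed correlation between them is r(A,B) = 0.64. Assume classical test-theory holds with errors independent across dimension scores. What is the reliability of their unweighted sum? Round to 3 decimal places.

Var(A+B) = 16.5² + 20.6² + 2·[16.5·20.6·0.64] = 696.61 + 435.072 = 1131.68.
Because errors are independent across components, Cov(Tᵢ,Tⱼ) = Cov(Xᵢ,Xⱼ); the off-diagonal part of the true-score variance is the same as above.
True-score variance = [16.5²·0.96 + 20.6²·0.94] + 435.072 = 660.258 + 435.072 = 1095.33.
Reliability = 1095.33 / 1131.68 = 0.968.

0.968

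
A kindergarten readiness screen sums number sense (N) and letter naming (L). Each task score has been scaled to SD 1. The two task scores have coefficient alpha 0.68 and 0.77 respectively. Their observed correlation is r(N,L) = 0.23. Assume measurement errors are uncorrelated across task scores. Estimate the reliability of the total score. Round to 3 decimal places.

0.776

Var(N+L) = 2 + 2·[0.23] = 2 + 0.46 = 2.46.
Under uncorrelated errors the observed covariances equal the true-score covariances, so only the own-variance terms attenuate.
True-score variance = [0.68 + 0.77] + 0.46 = 1.45 + 0.46 = 1.91.
Reliability = 1.91 / 2.46 = 0.776.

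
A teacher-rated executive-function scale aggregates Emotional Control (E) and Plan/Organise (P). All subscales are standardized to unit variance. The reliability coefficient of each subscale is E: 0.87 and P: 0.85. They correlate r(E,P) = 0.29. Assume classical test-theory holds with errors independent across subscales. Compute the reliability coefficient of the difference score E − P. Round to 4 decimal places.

Var(E−P) = 1 + 1 − 2·0.29 = 2 − 0.58 = 1.42.
With uncorrelated errors the cross-covariances are all true-score covariance, so they carry over unchanged; only the diagonal terms shrink to ρᵢσᵢ².
True-score variance = [0.87 + 0.85] − 0.58 = 1.72 − 0.58 = 1.14.
Reliability = 1.14 / 1.42 = 0.8028.

0.8028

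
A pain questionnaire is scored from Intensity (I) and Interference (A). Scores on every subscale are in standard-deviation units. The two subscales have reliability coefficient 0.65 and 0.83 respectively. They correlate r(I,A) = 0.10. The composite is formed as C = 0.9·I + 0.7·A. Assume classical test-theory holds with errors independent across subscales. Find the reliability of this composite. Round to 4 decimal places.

Var(C) = 0.9² + 0.7² + 2·[0.63·0.10] = 1.3 + 0.126 = 1.426.
Under uncorrelated errors the observed covariances equal the true-score covariances, so only the own-variance terms attenuate.
True-score variance = [0.9²·0.65 + 0.7²·0.83] + 0.126 = 0.9332 + 0.126 = 1.0592.
Reliability = 1.0592 / 1.426 = 0.7428.

0.7428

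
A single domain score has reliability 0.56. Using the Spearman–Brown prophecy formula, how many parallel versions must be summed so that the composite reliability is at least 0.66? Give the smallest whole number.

2

k ≥ ρ*(1−ρ₁)/(ρ₁(1−ρ*)) = 0.66·0.44 / (0.56·0.34) = 1.525.
Smallest integer k = 2.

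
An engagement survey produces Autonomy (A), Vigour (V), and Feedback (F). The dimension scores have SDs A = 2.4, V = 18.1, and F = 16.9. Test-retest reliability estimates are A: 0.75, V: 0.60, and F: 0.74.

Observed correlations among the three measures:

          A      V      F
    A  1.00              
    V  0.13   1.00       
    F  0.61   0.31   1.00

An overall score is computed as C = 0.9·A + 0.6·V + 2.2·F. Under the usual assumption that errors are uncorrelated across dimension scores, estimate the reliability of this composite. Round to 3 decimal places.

Var(C) = 0.9²·2.4² + 0.6²·18.1² + 2.2²·16.9² + 2·[0.54·2.4·18.1·0.13 + 1.98·2.4·16.9·0.61 + 1.32·18.1·16.9·0.31] = 1504.96 + 354.416 = 1859.37.
Because errors are independent across components, Cov(Tᵢ,Tⱼ) = Cov(Xᵢ,Xⱼ); the off-diagonal part of the true-score variance is the same as above.
True-score variance = [0.9²·2.4²·0.75 + 0.6²·18.1²·0.60 + 2.2²·16.9²·0.74] + 354.416 = 1097.2 + 354.416 = 1451.62.
Reliability = 1451.62 / 1859.37 = 0.781.

0.781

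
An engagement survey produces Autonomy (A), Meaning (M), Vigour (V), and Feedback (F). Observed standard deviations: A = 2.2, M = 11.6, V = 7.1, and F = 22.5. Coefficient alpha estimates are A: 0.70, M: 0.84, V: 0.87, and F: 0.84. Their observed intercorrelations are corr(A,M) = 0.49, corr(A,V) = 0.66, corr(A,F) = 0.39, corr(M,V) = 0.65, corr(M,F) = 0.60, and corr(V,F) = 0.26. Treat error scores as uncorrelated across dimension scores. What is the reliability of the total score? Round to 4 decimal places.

Var(A+M+V+F) = 2.2² + 11.6² + 7.1² + 22.5² + 2·[2.2·11.6·0.49 + 2.2·7.1·0.66 + 2.2·22.5·0.39 + 11.6·7.1·0.65 + 11.6·22.5·0.60 + 7.1·22.5·0.26] = 696.06 + 587.576 = 1283.64.
With uncorrelated errors the cross-covariances are all true-score covariance, so they carry over unchanged; only the diagonal terms shrink to ρᵢσᵢ².
True-score variance = [2.2²·0.70 + 11.6²·0.84 + 7.1²·0.87 + 22.5²·0.84] + 587.576 = 585.525 + 587.576 = 1173.1.
Reliability = 1173.1 / 1283.64 = 0.9139.

0.9139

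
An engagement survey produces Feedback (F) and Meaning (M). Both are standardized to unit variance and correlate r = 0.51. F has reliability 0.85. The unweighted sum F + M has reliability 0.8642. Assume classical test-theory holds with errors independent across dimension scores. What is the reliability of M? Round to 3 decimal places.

Var(F+M) = 2 + 2·0.51 = 3.020.
True-score variance = ρ_F + ρ_M + 2·0.51, so 0.8642 = (0.85 + ρ_M + 1.02) / 3.020.
ρ_M = 0.8642·3.020 − 0.85 − 1.02 = 0.740.

0.740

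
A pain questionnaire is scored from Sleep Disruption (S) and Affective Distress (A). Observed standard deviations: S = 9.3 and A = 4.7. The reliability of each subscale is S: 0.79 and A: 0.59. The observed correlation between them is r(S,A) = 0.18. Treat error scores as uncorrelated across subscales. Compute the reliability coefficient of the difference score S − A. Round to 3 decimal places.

Var(S−A) = 9.3² + 4.7² − 2·9.3·4.7·0.18 = 108.58 − 15.7356 = 92.8444.
Under uncorrelated errors the observed covariances equal the true-score covariances, so only the own-variance terms attenuate.
True-score variance = [9.3²·0.79 + 4.7²·0.59] − 15.7356 = 81.3602 − 15.7356 = 65.6246.
Reliability = 65.6246 / 92.8444 = 0.707.

0.707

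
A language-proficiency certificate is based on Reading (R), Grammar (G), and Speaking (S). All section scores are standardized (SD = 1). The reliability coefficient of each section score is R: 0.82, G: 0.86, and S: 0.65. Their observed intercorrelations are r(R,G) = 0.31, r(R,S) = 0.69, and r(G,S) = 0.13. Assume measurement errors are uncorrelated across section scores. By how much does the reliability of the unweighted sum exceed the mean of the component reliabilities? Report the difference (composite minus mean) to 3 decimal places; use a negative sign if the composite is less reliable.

0.096

Var(sum) = 3 + 2.26 = 5.26; true-score variance = 2.33 + 2.26 = 4.59; composite reliability = 0.8726.
Mean component reliability = 0.7767.
Difference = 0.8726 − 0.7767 = 0.096.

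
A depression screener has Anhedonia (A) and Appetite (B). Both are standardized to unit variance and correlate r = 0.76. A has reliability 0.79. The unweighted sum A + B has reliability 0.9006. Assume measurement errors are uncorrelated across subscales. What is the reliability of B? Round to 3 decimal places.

0.860

Var(A+B) = 2 + 2·0.76 = 3.520.
True-score variance = ρ_A + ρ_B + 2·0.76, so 0.9006 = (0.79 + ρ_B + 1.52) / 3.520.
ρ_B = 0.9006·3.520 − 0.79 − 1.52 = 0.860.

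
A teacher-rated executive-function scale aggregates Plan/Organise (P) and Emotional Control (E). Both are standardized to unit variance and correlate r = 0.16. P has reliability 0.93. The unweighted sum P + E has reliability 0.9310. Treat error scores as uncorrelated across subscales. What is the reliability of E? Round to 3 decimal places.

0.910

Var(P+E) = 2 + 2·0.16 = 2.320.
True-score variance = ρ_P + ρ_E + 2·0.16, so 0.9310 = (0.93 + ρ_E + 0.32) / 2.320.
ρ_E = 0.9310·2.320 − 0.93 − 0.32 = 0.910.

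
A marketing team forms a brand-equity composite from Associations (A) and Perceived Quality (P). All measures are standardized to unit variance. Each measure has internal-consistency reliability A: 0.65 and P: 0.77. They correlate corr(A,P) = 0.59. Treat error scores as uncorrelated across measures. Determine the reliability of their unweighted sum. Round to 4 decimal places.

Var(A+P) = 2 + 2·[0.59] = 2 + 1.18 = 3.18.
With uncorrelated errors the cross-covariances are all true-score covariance, so they carry over unchanged; only the diagonal terms shrink to ρᵢσᵢ².
True-score variance = [0.65 + 0.77] + 1.18 = 1.42 + 1.18 = 2.6.
Reliability = 2.6 / 3.18 = 0.8176.

0.8176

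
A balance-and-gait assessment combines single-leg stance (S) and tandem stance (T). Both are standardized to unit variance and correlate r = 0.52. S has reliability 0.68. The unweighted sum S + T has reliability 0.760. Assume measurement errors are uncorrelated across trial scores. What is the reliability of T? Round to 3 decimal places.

0.590

Var(S+T) = 2 + 2·0.52 = 3.040.
True-score variance = ρ_S + ρ_T + 2·0.52, so 0.760 = (0.68 + ρ_T + 1.04) / 3.040.
ρ_T = 0.760·3.040 − 0.68 − 1.04 = 0.590.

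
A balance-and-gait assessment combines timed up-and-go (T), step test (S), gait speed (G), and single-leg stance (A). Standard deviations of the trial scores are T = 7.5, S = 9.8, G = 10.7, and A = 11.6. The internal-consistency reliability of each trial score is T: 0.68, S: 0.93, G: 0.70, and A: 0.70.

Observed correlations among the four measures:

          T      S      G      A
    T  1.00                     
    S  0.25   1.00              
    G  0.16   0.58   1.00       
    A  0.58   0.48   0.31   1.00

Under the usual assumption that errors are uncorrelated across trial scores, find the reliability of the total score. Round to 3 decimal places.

0.886

Var(T+S+G+A) = 7.5² + 9.8² + 10.7² + 11.6² + 2·[7.5·9.8·0.25 + 7.5·10.7·0.16 + 7.5·11.6·0.58 + 9.8·10.7·0.58 + 9.8·11.6·0.48 + 10.7·11.6·0.31] = 401.34 + 471.075 = 872.415.
With uncorrelated errors the cross-covariances are all true-score covariance, so they carry over unchanged; only the diagonal terms shrink to ρᵢσᵢ².
True-score variance = [7.5²·0.68 + 9.8²·0.93 + 10.7²·0.70 + 11.6²·0.70] + 471.075 = 301.902 + 471.075 = 772.977.
Reliability = 772.977 / 872.415 = 0.886.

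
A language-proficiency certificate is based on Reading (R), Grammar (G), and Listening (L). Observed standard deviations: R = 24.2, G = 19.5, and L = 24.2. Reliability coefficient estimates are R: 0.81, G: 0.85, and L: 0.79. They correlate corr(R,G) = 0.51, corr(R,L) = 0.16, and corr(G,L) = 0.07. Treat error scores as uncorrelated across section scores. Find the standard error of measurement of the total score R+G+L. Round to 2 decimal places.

17.07

Var(total) = 1551.53 + 734.809 = 2286.34.
True-score variance = 1260.24 + 734.809 = 1995.05, so reliability = 0.8726.
Error variance = 2286.34 − 1995.05 = 291.293; SEM = √291.293 = 17.07.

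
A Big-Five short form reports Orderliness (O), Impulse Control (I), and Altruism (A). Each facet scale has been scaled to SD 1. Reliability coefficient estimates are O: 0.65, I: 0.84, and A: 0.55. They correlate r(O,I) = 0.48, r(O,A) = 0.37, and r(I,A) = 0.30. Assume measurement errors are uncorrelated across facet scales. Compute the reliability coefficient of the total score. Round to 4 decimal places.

Var(O+I+A) = 3 + 2·[0.48 + 0.37 + 0.30] = 3 + 2.3 = 5.3.
Because errors are independent across components, Cov(Tᵢ,Tⱼ) = Cov(Xᵢ,Xⱼ); the off-diagonal part of the true-score variance is the same as above.
True-score variance = [0.65 + 0.84 + 0.55] + 2.3 = 2.04 + 2.3 = 4.34.
Reliability = 4.34 / 5.3 = 0.8189.

0.8189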